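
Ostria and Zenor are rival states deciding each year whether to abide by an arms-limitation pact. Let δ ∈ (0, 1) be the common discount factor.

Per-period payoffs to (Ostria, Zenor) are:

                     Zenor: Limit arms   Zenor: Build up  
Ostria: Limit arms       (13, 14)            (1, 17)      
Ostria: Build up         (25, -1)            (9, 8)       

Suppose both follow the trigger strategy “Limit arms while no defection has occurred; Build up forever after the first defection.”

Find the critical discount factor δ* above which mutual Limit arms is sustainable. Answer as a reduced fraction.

3/4

Ostria: cooperation gives 13 each period; deviation gives 25 once then 9 forever.
  13/(1−δ) ≥ 25 + 9δ/(1−δ) ⇒ δ ≥ 12/16 = 3/4.
Zenor: cooperation gives 14 each period; deviation gives 17 once then 8 forever.
  δ ≥ 3/9 = 1/3.
Both must hold, so the binding constraint is Ostria's: δ ≥ 3/4.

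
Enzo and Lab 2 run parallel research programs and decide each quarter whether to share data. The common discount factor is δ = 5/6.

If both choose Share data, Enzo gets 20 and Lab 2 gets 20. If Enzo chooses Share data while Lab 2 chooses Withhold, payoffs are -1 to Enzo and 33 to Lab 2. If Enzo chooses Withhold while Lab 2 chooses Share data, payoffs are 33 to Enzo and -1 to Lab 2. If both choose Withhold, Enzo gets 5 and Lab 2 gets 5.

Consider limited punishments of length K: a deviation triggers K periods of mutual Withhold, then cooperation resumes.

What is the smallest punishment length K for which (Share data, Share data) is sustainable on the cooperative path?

IC: δ(1−δ^K)/(1−δ) ≥ (33−20)/(20−5) = 13/15.
With δ = 5/6: need 1 − δ^K ≥ 13/15·(1−5/6)/(5/6), i.e. δ^K ≤ 0.8267.
Since (5/6)^1 = 0.8333 and (5/6)^2 = 0.6944, the smallest such K is 2.

2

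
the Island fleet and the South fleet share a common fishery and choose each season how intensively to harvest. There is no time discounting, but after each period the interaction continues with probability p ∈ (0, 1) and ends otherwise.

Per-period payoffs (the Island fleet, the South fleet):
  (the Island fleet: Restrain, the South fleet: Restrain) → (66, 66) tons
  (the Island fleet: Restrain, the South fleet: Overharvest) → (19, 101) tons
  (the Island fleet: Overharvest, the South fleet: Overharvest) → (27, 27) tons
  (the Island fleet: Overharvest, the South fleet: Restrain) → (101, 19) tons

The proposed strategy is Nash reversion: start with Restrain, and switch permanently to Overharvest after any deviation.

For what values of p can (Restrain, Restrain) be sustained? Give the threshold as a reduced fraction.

35/74

Expected cooperation value is 66 + p·66 + p²·66 + … = 66/(1−p); deviation gives 101 + p·27/(1−p).
66 ≥ 101(1−p) + 27p ⇒ 74p ≥ 35 ⇒ p ≥ 35/74.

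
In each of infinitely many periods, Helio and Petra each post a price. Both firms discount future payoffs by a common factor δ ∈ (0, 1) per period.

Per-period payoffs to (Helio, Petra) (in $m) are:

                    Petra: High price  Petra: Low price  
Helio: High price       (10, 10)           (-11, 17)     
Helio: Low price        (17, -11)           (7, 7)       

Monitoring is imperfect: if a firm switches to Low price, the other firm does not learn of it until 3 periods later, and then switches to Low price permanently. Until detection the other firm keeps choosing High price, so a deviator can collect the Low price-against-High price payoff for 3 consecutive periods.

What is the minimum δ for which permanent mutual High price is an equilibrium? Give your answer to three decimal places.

0.888

A deviator earns 17 for 3 periods, then 7 forever; cooperating earns 10 forever. Multiplying the IC by (1−δ):
10 ≥ 17(1−δ^3) + 7δ^3, so 10·δ^3 ≥ 7 and δ^3 ≥ 7/10.
δ ≥ (7/10)^(1/3) ≈ 0.888.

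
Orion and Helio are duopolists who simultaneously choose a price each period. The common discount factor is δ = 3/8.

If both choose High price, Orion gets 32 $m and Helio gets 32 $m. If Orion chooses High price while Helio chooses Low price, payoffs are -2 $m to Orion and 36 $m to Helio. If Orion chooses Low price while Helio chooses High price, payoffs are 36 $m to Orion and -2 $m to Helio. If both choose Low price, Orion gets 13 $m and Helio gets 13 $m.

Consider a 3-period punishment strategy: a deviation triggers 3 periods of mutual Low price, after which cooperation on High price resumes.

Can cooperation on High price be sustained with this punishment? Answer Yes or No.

Comparing payoff streams over the 4 periods until play realigns: cooperate → 32(1+δ+…+δ^3); deviate → 36 + 13(δ+…+δ^3).
Cooperation is sustained iff (32−13)(δ+…+δ^3) ≥ 36−32.
δ+…+δ^3 = 3/8·(1−(3/8)^3)/(1−3/8) = 0.5684, and (36−32)/(32−13) = 0.2105.
0.5684 ≥ 0.2105, so cooperation is sustainable.

Yes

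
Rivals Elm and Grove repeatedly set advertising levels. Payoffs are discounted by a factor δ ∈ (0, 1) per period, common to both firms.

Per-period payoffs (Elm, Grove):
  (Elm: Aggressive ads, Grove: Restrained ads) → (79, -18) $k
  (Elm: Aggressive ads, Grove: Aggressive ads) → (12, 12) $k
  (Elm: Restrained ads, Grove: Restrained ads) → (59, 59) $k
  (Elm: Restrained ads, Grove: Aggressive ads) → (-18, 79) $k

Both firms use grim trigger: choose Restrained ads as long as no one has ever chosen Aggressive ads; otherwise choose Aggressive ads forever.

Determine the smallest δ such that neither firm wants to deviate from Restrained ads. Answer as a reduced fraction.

20/67

One-period gain from deviating is 79 − 59 = 20. The loss is 59 − 12 = 47 in every subsequent period, with present value 47·δ/(1−δ).
Deviation is unprofitable when 47·δ/(1−δ) ≥ 20, i.e. δ/(1−δ) ≥ 20/47.
Equivalently δ ≥ 20/(20+47) = 20/67.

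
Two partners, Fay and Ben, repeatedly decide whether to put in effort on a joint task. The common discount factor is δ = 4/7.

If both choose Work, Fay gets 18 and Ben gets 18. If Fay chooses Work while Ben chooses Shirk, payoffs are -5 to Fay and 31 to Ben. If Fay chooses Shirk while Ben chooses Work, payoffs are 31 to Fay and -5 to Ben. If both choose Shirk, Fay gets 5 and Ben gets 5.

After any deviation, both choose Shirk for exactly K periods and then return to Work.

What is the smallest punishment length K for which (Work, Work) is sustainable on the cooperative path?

Need Σ_{k=1}^{K} δ^k ≥ (31−18)/(18−5) = 1.0000 at δ = 4/7.
At K = 2 the sum is 0.8980 < 1.0000; at K = 3 it is 1.0845 ≥ 1.0000.
So the minimum punishment length is K = 3.

3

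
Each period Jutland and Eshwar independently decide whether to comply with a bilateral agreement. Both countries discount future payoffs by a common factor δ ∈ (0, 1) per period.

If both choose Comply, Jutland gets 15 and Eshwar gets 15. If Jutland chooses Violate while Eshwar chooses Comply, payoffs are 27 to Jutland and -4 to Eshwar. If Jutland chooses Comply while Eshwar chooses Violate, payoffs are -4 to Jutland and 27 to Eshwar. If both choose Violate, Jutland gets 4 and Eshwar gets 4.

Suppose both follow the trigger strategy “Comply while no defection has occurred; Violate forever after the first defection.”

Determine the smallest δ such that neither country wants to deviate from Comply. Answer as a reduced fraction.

Cooperation forever yields 15 each period: 15/(1−δ).
Deviating yields 27 once, then 4 forever: 27 + 4δ/(1−δ).
No profitable deviation requires 15/(1−δ) ≥ 27 + 4δ/(1−δ).
Multiplying by (1−δ): 15 ≥ 27(1−δ) + 4δ = 27 − 23δ.
So 23δ ≥ 12, i.e. δ ≥ 12/23.

12/23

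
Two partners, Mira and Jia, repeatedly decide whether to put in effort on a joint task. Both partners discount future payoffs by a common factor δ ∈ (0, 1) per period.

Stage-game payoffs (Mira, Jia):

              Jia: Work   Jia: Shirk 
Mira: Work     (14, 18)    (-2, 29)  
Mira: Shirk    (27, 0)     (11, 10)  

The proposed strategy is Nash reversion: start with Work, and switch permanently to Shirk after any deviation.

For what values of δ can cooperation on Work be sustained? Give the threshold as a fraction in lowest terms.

Mira's threshold: (27−14)/(27−11) = 13/16.
Jia's threshold: (29−18)/(29−10) = 11/19.
13/16 > 11/19, so Mira binds and δ* = 13/16.

13/16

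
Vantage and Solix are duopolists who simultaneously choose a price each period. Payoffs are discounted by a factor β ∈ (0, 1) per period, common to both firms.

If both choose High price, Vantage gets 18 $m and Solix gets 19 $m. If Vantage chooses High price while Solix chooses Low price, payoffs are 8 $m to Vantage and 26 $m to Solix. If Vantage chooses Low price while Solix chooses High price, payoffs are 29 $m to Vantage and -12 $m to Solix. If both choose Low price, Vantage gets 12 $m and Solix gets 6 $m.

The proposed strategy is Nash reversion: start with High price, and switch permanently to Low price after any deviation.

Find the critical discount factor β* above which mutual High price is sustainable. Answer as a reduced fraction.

11/17

For Vantage: deviation gain 29−18 = 11, per-period punishment loss 18−12 = 6. IC gives β ≥ 11/17.
For Solix: gain 7, loss 13 per period, so β ≥ 7/20.
The tighter constraint is Vantage's, so cooperation needs β ≥ 11/17.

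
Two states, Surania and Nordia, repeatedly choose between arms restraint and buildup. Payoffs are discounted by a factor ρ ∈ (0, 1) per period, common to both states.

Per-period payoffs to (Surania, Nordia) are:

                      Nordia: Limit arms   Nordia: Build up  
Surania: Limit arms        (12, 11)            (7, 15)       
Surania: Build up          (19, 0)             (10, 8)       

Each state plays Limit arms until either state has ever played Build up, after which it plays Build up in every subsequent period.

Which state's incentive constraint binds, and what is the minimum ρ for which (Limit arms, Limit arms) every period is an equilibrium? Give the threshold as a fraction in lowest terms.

Surania's threshold: (19−12)/(19−10) = 7/9.
Nordia's threshold: (15−11)/(15−8) = 4/7.
7/9 > 4/7, so Surania binds and ρ* = 7/9.

Surania; ρ ≥ 7/9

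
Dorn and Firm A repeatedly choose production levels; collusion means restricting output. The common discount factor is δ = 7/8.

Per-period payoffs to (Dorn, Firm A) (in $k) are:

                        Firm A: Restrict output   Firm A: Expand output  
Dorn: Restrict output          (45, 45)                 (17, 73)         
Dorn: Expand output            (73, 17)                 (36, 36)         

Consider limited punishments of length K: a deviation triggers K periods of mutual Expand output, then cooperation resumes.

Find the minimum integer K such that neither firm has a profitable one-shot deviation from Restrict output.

5

IC: δ(1−δ^K)/(1−δ) ≥ (73−45)/(45−36) = 28/9.
With δ = 7/8: need 1 − δ^K ≥ 28/9·(1−7/8)/(7/8), i.e. δ^K ≤ 0.5556.
Since (7/8)^4 = 0.5862 and (7/8)^5 = 0.5129, the smallest such K is 5.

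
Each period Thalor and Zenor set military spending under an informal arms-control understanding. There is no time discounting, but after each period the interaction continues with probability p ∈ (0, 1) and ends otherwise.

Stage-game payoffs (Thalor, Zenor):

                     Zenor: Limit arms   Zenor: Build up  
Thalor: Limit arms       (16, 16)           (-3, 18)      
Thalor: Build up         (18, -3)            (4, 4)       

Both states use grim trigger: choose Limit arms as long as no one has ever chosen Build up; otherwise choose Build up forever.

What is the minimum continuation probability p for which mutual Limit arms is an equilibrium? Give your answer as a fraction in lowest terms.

1/7

Expected cooperation value is 16 + p·16 + p²·16 + … = 16/(1−p); deviation gives 18 + p·4/(1−p).
16 ≥ 18(1−p) + 4p ⇒ 14p ≥ 2 ⇒ p ≥ 2/14 = 1/7.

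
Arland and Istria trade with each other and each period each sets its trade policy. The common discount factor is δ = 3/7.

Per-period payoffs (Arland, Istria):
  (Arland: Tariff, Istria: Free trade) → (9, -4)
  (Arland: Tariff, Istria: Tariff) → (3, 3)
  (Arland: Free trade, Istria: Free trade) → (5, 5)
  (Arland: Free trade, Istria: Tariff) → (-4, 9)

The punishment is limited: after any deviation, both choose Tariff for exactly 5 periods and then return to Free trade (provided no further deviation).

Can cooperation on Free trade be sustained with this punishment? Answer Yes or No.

No

A one-shot deviation gives 9 now, then 3 for 5 periods, then back to 5.
Gain from deviating: (9−5) today; loss: (5−3) in each of the next 5 periods.
No-deviation condition: (5−3)(δ+…+δ^5) ≥ 9−5, i.e. δ+…+δ^5 ≥ 2.
At δ = 3/7: δ+…+δ^5 = 0.7392 < 2.0000.
So cooperation is not sustainable.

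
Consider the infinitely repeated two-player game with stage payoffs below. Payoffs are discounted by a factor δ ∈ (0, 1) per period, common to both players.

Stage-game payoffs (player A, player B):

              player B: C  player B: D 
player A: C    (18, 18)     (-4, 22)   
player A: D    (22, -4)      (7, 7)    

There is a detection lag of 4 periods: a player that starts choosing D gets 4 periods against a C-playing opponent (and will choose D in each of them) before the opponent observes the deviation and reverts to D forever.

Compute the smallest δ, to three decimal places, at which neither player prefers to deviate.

0.719

The best deviation is to choose D for all 4 undetected periods, earning 22 each, then 7 forever once detected.
Deviation value: 22(1−δ^4)/(1−δ) + 7δ^4/(1−δ); cooperation value: 18/(1−δ).
IC: 18 ≥ 22(1−δ^4) + 7δ^4 = 22 − 15δ^4.
So δ^4 ≥ 4/15, giving δ ≥ (4/15)^(1/4) ≈ 0.719.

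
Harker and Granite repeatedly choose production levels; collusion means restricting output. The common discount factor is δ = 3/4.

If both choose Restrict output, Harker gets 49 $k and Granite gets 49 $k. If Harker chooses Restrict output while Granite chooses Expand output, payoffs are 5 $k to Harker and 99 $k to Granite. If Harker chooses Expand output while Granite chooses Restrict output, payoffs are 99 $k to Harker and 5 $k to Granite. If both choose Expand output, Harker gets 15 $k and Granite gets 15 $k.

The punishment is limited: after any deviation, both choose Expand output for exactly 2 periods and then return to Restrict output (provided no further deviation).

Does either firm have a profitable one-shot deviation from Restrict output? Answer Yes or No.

A one-shot deviation gives 99 now, then 15 for 2 periods, then back to 49.
Gain from deviating: (99−49) today; loss: (49−15) in each of the next 2 periods.
No-deviation condition: (49−15)(δ+…+δ^2) ≥ 99−49, i.e. δ+…+δ^2 ≥ 25/17.
At δ = 3/4: δ+…+δ^2 = 1.3125 < 1.4706.
So cooperation is not sustainable.

Yes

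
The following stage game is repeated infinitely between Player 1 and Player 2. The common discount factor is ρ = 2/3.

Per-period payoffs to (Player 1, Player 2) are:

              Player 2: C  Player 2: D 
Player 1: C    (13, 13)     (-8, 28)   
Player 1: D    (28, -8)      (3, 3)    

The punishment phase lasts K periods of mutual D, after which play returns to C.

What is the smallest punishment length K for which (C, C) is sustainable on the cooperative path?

No profitable deviation requires (13−3)(ρ+…+ρ^K) ≥ 28−13, i.e. ρ+…+ρ^K ≥ 3/2 ≈ 1.5000.
With ρ = 2/3, the partial sums are K=1: 0.6667, K=2: 1.1111, K=3: 1.4074, K=4: 1.6049.
K = 4 is the first length at which the sum reaches 1.5000.

4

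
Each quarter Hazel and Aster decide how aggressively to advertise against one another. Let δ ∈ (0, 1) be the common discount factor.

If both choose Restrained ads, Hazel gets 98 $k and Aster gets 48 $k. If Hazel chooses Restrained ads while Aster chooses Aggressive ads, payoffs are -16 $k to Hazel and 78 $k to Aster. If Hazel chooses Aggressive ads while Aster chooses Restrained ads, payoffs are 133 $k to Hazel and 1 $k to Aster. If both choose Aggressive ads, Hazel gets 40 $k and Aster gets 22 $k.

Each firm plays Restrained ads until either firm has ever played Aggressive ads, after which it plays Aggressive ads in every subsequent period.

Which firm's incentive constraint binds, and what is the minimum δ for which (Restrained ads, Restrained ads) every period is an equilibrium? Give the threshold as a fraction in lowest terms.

For Hazel: deviation gain 133−98 = 35, per-period punishment loss 98−40 = 58. IC gives δ ≥ 35/93.
For Aster: gain 30, loss 26 per period, so δ ≥ 30/56 = 15/28.
The tighter constraint is Aster's, so cooperation needs δ ≥ 15/28.

Aster; δ ≥ 15/28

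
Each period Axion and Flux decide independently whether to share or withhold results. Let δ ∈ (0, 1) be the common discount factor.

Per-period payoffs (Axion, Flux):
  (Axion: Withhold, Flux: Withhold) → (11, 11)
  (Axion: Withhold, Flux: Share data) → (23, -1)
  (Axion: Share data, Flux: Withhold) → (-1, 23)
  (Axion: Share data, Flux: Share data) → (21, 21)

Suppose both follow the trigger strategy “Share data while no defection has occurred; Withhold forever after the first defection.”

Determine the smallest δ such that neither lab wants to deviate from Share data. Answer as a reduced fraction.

Cooperation forever yields 21 each period: 21/(1−δ).
Deviating yields 23 once, then 11 forever: 23 + 11δ/(1−δ).
No profitable deviation requires 21/(1−δ) ≥ 23 + 11δ/(1−δ).
Multiplying by (1−δ): 21 ≥ 23(1−δ) + 11δ = 23 − 12δ.
So 12δ ≥ 2, i.e. δ ≥ 2/12 = 1/6.

1/6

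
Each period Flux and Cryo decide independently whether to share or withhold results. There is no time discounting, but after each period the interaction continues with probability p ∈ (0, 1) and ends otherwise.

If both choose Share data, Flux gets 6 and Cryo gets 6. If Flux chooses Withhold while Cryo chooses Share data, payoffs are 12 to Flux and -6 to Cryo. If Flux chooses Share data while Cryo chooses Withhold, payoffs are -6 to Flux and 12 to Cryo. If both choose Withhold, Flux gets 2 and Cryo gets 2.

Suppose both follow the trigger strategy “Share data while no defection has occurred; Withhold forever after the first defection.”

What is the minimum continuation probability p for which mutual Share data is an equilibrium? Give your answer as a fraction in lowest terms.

3/5

Expected cooperation value is 6 + p·6 + p²·6 + … = 6/(1−p); deviation gives 12 + p·2/(1−p).
6 ≥ 12(1−p) + 2p ⇒ 10p ≥ 6 ⇒ p ≥ 6/10 = 3/5.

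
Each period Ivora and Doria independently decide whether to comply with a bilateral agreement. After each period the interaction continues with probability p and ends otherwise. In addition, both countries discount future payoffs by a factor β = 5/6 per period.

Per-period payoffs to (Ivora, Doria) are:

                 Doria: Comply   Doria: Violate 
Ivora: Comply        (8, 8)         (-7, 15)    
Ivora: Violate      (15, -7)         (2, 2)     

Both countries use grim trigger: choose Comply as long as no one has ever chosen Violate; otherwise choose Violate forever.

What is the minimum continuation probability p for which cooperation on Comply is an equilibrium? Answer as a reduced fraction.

42/65

With continuation probability p and discount β, the effective per-period discount factor is βp.
Grim-trigger IC: βp ≥ (15−8)/(15−2) = 7/13.
So p ≥ (7/13)/(5/6) = 42/65.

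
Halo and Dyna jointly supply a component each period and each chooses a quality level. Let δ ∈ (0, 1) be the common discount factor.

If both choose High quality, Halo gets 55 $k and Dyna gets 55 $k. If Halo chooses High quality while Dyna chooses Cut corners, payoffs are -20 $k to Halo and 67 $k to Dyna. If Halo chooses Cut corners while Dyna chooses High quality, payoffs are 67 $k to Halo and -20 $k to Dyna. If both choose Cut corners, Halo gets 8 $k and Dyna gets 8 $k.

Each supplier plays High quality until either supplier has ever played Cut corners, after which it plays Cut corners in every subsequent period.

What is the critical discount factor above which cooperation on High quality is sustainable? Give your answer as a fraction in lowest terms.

55/(1−δ) ≥ 67 + 8δ/(1−δ)
55 ≥ 67 − 59δ
δ ≥ 12/59.

12/59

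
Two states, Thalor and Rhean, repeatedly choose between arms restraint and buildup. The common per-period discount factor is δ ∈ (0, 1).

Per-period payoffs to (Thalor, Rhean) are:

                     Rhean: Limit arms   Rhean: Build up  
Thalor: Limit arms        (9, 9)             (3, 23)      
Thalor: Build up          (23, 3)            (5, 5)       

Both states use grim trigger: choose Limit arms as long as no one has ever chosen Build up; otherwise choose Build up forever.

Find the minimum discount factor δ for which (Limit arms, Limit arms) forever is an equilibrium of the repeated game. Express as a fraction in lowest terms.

Under grim trigger the critical discount factor is (T−C)/(T−P) with T = 23, C = 9, P = 5.
δ* = (23−9)/(23−5) = 14/18 = 7/9.

7/9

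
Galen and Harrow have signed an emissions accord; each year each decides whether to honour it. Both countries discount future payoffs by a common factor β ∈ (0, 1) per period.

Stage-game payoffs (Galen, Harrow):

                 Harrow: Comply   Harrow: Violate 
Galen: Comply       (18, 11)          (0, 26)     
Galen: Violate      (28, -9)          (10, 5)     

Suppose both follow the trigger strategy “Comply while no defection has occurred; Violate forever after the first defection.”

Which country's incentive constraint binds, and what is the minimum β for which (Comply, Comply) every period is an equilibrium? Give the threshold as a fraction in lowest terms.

Galen: cooperation gives 18 each period; deviation gives 28 once then 10 forever.
  18/(1−β) ≥ 28 + 10β/(1−β) ⇒ β ≥ 10/18 = 5/9.
Harrow: cooperation gives 11 each period; deviation gives 26 once then 5 forever.
  β ≥ 15/21 = 5/7.
Both must hold, so the binding constraint is Harrow's: β ≥ 5/7.

Harrow; β ≥ 5/7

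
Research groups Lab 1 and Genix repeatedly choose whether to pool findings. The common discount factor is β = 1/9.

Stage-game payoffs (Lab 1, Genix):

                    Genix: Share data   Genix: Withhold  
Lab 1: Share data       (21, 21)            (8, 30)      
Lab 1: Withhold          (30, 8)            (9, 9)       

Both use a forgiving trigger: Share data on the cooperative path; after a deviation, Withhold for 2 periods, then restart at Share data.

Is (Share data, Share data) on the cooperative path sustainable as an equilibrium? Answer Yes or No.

A one-shot deviation gives 30 now, then 9 for 2 periods, then back to 21.
Gain from deviating: (30−21) today; loss: (21−9) in each of the next 2 periods.
No-deviation condition: (21−9)(β+…+β^2) ≥ 30−21, i.e. β+…+β^2 ≥ 3/4.
At β = 1/9: β+…+β^2 = 0.1235 < 0.7500.
So cooperation is not sustainable.

No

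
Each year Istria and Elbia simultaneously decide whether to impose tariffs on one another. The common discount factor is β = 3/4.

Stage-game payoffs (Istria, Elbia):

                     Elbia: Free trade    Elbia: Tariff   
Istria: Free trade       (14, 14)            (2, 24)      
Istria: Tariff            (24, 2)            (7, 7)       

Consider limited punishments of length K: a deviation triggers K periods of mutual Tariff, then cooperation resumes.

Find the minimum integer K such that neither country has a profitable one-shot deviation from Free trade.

3

Need Σ_{k=1}^{K} β^k ≥ (24−14)/(14−7) = 1.4286 at β = 3/4.
At K = 2 the sum is 1.3125 < 1.4286; at K = 3 it is 1.7344 ≥ 1.4286.
So the minimum punishment length is K = 3.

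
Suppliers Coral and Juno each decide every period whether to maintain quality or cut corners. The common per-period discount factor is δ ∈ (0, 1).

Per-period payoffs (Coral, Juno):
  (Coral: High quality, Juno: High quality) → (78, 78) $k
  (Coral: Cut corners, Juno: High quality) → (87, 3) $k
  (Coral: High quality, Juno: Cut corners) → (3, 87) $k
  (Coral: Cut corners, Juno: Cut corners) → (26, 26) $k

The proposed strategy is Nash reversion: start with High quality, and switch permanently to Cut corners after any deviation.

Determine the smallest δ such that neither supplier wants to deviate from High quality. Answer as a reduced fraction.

78/(1−δ) ≥ 87 + 26δ/(1−δ)
78 ≥ 87 − 61δ
δ ≥ 9/61.

9/61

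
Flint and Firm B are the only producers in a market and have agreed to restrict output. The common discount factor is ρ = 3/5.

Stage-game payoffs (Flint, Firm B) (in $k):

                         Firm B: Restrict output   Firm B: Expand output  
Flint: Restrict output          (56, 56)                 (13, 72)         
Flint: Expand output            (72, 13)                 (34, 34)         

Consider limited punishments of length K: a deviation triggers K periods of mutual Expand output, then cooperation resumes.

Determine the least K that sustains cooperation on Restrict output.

2

Need Σ_{k=1}^{K} ρ^k ≥ (72−56)/(56−34) = 0.7273 at ρ = 3/5.
At K = 1 the sum is 0.6000 < 0.7273; at K = 2 it is 0.9600 ≥ 0.7273.
So the minimum punishment length is K = 2.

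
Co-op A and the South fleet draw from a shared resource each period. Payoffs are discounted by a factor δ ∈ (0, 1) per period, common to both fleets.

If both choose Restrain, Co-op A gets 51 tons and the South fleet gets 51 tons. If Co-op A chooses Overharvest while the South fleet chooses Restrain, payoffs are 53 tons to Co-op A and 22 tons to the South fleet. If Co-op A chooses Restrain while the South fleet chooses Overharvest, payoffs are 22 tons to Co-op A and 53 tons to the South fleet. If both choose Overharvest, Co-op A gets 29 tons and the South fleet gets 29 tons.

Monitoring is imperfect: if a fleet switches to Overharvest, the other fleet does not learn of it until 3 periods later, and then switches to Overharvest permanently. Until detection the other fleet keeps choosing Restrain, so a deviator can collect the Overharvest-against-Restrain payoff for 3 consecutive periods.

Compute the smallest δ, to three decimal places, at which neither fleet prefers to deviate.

0.437

Deviating for the 3 undetected periods gains 53−51 = 2 per period over cooperation, then loses 51−29 = 22 per period forever once punishment starts.
Gain: 2(1 + δ + … + δ^2); loss: 22·δ^3/(1−δ).
No profitable deviation ⇔ 2(1−δ^3) ≤ 22·δ^3, i.e. δ^3 ≥ 2/(2+22) = 1/12.
Hence δ ≥ (1/12)^(1/3) ≈ 0.437.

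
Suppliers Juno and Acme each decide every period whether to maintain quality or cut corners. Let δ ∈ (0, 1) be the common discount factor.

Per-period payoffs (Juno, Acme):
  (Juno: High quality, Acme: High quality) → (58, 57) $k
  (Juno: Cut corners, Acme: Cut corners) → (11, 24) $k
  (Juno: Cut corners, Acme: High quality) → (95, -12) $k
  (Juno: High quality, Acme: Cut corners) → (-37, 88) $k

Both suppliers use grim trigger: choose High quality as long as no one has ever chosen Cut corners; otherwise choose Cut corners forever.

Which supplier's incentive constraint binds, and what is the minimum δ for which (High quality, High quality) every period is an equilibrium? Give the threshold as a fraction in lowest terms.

Acme; δ ≥ 31/64

Juno's threshold: (95−58)/(95−11) = 37/84.
Acme's threshold: (88−57)/(88−24) = 31/64.
37/84 < 31/64, so Acme binds and δ* = 31/64.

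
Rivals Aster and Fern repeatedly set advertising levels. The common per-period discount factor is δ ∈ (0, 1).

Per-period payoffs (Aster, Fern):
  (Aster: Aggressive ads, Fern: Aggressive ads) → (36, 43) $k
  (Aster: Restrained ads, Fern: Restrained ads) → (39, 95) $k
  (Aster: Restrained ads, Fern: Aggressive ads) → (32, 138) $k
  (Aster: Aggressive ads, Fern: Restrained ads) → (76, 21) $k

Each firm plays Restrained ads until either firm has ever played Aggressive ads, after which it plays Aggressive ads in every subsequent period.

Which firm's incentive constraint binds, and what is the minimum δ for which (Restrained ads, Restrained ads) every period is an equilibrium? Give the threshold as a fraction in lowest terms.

For Aster: deviation gain 76−39 = 37, per-period punishment loss 39−36 = 3. IC gives δ ≥ 37/40.
For Fern: gain 43, loss 52 per period, so δ ≥ 43/95.
The tighter constraint is Aster's, so cooperation needs δ ≥ 37/40.

Aster; δ ≥ 37/40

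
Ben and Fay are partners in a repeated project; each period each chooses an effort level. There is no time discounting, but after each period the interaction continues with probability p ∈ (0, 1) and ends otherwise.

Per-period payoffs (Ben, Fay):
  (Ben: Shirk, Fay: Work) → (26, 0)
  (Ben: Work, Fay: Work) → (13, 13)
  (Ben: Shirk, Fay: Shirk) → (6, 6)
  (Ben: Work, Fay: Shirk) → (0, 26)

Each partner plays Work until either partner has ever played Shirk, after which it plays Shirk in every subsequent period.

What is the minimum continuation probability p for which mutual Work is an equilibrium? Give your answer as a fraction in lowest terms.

Expected cooperation value is 13 + p·13 + p²·13 + … = 13/(1−p); deviation gives 26 + p·6/(1−p).
13 ≥ 26(1−p) + 6p ⇒ 20p ≥ 13 ⇒ p ≥ 13/20.

13/20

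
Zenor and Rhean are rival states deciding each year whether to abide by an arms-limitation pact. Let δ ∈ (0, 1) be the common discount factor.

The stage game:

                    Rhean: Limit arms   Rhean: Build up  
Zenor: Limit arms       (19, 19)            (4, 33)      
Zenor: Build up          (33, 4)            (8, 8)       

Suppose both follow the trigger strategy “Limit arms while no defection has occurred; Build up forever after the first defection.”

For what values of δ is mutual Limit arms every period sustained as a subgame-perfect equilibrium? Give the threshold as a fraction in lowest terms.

14/25

One-period gain from deviating is 33 − 19 = 14. The loss is 19 − 8 = 11 in every subsequent period, with present value 11·δ/(1−δ).
Deviation is unprofitable when 11·δ/(1−δ) ≥ 14, i.e. δ/(1−δ) ≥ 14/11.
Equivalently δ ≥ 14/(14+11) = 14/25.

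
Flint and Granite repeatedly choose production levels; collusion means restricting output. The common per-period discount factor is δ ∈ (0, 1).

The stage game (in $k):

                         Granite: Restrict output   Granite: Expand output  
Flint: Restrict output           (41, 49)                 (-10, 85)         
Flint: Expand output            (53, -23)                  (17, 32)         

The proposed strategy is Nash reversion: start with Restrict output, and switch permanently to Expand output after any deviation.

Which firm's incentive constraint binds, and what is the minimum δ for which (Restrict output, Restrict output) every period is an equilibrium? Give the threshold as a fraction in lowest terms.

Flint: cooperation gives 41 each period; deviation gives 53 once then 17 forever.
  41/(1−δ) ≥ 53 + 17δ/(1−δ) ⇒ δ ≥ 12/36 = 1/3.
Granite: cooperation gives 49 each period; deviation gives 85 once then 32 forever.
  δ ≥ 36/53.
Both must hold, so the binding constraint is Granite's: δ ≥ 36/53.

Granite; δ ≥ 36/53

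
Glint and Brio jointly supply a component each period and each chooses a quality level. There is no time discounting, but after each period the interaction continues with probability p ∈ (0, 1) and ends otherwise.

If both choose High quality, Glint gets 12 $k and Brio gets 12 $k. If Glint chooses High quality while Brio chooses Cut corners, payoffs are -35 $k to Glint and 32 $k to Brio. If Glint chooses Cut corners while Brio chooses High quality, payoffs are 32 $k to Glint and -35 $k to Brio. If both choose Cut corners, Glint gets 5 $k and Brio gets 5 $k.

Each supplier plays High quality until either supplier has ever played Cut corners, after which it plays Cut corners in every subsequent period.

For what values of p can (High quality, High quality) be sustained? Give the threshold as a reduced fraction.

Expected cooperation value is 12 + p·12 + p²·12 + … = 12/(1−p); deviation gives 32 + p·5/(1−p).
12 ≥ 32(1−p) + 5p ⇒ 27p ≥ 20 ⇒ p ≥ 20/27.

20/27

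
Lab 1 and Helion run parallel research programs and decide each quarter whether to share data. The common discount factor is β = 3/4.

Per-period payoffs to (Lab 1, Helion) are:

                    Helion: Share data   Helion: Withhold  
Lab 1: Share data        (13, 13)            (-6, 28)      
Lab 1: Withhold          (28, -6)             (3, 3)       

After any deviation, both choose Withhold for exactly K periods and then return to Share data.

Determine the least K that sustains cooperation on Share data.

3

IC: β(1−β^K)/(1−β) ≥ (28−13)/(13−3) = 3/2.
With β = 3/4: need 1 − β^K ≥ 3/2·(1−3/4)/(3/4), i.e. β^K ≤ 0.5000.
Since (3/4)^2 = 0.5625 and (3/4)^3 = 0.4219, the smallest such K is 3.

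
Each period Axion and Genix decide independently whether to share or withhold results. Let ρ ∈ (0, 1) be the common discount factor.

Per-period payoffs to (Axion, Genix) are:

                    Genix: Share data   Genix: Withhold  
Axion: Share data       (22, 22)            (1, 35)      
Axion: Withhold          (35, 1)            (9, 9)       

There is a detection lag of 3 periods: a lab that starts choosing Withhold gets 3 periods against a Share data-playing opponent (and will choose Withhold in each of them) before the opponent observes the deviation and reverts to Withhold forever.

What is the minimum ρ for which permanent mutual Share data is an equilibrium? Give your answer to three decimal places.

0.794

Deviating for the 3 undetected periods gains 35−22 = 13 per period over cooperation, then loses 22−9 = 13 per period forever once punishment starts.
Gain: 13(1 + ρ + … + ρ^2); loss: 13·ρ^3/(1−ρ).
No profitable deviation ⇔ 13(1−ρ^3) ≤ 13·ρ^3, i.e. ρ^3 ≥ 13/(13+13) = 1/2.
Hence ρ ≥ (1/2)^(1/3) ≈ 0.794.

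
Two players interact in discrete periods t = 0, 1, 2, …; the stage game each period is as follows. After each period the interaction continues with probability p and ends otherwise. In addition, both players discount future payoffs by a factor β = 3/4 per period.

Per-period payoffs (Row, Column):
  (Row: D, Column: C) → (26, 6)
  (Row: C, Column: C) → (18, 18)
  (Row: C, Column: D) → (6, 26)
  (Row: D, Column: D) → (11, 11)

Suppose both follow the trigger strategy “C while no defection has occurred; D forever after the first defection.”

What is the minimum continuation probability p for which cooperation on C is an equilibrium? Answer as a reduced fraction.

With continuation probability p and discount β, the effective per-period discount factor is βp.
Grim-trigger IC: βp ≥ (26−18)/(26−11) = 8/15.
So p ≥ (8/15)/(3/4) = 32/45.

32/45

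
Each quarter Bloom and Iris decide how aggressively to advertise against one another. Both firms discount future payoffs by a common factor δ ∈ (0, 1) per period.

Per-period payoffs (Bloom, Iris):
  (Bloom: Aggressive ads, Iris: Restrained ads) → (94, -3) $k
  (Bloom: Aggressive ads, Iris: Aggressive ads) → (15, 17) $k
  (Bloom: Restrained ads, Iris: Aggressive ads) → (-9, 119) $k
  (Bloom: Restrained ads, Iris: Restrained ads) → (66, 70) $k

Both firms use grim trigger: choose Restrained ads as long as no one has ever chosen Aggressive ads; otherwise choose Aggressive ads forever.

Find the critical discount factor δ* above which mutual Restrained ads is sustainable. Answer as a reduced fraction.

Bloom's threshold: (94−66)/(94−15) = 28/79.
Iris's threshold: (119−70)/(119−17) = 49/102.
28/79 < 49/102, so Iris binds and δ* = 49/102.

49/102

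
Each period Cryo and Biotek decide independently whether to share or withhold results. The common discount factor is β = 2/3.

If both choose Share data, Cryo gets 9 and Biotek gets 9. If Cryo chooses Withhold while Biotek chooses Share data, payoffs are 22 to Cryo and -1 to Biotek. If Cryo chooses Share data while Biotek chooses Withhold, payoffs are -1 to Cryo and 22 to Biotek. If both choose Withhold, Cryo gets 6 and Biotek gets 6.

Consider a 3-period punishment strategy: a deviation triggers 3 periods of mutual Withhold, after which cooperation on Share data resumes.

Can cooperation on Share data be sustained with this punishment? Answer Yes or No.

A one-shot deviation gives 22 now, then 6 for 3 periods, then back to 9.
Gain from deviating: (22−9) today; loss: (9−6) in each of the next 3 periods.
No-deviation condition: (9−6)(β+…+β^3) ≥ 22−9, i.e. β+…+β^3 ≥ 13/3.
At β = 2/3: β+…+β^3 = 1.4074 < 4.3333.
So cooperation is not sustainable.

No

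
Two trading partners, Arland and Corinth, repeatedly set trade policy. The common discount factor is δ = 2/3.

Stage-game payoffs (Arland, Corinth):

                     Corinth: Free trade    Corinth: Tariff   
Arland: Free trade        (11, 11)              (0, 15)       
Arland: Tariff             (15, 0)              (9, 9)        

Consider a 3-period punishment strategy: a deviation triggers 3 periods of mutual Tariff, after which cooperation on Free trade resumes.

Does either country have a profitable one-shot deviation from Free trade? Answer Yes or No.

Yes

A one-shot deviation gives 15 now, then 9 for 3 periods, then back to 11.
Gain from deviating: (15−11) today; loss: (11−9) in each of the next 3 periods.
No-deviation condition: (11−9)(δ+…+δ^3) ≥ 15−11, i.e. δ+…+δ^3 ≥ 2.
At δ = 2/3: δ+…+δ^3 = 1.4074 < 2.0000.
So cooperation is not sustainable.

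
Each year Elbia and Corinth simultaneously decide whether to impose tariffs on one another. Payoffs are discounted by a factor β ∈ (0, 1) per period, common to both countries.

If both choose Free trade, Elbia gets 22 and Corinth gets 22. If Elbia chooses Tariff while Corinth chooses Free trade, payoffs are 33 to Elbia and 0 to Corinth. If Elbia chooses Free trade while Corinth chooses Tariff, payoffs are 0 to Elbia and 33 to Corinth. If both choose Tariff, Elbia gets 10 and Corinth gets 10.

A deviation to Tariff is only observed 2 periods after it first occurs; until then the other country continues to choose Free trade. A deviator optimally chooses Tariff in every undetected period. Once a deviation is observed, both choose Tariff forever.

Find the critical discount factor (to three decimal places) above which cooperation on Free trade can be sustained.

0.692

Deviating for the 2 undetected periods gains 33−22 = 11 per period over cooperation, then loses 22−10 = 12 per period forever once punishment starts.
Gain: 11(1 + β + … + β^1); loss: 12·β^2/(1−β).
No profitable deviation ⇔ 11(1−β^2) ≤ 12·β^2, i.e. β^2 ≥ 11/(11+12) = 11/23.
Hence β ≥ (11/23)^(1/2) ≈ 0.692.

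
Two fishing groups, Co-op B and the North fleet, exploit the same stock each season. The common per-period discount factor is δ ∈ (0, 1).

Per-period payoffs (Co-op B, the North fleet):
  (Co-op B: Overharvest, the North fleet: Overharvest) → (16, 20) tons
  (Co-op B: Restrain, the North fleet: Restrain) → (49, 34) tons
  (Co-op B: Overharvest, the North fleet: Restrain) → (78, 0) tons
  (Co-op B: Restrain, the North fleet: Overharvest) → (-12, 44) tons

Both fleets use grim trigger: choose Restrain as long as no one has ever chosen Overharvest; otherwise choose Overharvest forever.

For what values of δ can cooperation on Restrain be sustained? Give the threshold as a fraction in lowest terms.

29/62

Co-op B's threshold: (78−49)/(78−16) = 29/62.
the North fleet's threshold: (44−34)/(44−20) = 5/12.
29/62 > 5/12, so Co-op B binds and δ* = 29/62.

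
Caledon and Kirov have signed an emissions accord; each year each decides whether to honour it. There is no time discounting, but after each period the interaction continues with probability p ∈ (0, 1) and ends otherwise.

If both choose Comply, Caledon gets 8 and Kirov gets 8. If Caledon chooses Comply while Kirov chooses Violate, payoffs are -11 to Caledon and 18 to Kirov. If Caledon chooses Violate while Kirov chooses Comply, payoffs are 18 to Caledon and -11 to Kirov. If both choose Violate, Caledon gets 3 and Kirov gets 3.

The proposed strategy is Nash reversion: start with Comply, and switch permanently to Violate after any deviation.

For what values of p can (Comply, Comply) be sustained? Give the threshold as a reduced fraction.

2/3

With no time discounting, the continuation probability p plays the role of the discount factor.
Grim-trigger IC: 8/(1−p) ≥ 18 + 3p/(1−p) ⇒ p ≥ (18−8)/(18−3) = 2/3.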